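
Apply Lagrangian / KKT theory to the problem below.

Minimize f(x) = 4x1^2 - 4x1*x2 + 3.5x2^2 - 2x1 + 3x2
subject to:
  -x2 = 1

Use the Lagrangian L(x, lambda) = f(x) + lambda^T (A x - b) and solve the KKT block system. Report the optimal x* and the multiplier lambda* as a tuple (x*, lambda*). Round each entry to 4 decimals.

Form the Lagrangian:
  L(x, lambda) = (1/2) x^T Q x + c^T x + lambda^T (A x - b)
Stationarity (grad_x L = 0): Q x + c + A^T lambda = 0.
Primal feasibility: A x = b.

This gives the KKT block system:
  [ Q   A^T ] [ x     ]   [-c ]
  [ A    0  ] [ lambda ] = [ b ]

Solving the linear system:
  x*      = (-0.25, -1)
  lambda* = (-3)
  f(x*)   = 0.25

x* = (-0.25, -1), lambda* = (-3)


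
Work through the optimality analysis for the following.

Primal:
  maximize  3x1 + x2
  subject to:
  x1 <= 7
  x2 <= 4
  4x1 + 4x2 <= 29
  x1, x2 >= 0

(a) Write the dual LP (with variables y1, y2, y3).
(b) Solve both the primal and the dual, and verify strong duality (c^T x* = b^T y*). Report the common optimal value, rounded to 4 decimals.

The standard primal-dual pair for 'max c^T x s.t. A x <= b, x >= 0' is:
  Dual:  min b^T y  s.t.  A^T y >= c,  y >= 0.

So the dual LP is:
  minimize  7y1 + 4y2 + 29y3
  subject to:
    y1 + 4y3 >= 3
    y2 + 4y3 >= 1
    y1, y2, y3 >= 0

Solving the primal: x* = (7, 0.25).
  primal value c^T x* = 21.25.
Solving the dual: y* = (2, 0, 0.25).
  dual value b^T y* = 21.25.
Strong duality: c^T x* = b^T y*. Confirmed.

21.25


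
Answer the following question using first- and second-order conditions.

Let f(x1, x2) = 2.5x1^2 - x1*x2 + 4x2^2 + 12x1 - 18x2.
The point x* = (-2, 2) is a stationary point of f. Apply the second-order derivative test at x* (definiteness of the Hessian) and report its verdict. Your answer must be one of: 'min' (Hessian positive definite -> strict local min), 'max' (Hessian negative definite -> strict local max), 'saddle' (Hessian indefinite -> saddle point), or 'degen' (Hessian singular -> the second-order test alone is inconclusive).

Compute the Hessian H = grad^2 f:
  H = [[5, -1], [-1, 8]]
Verify stationarity: grad f(x*) = H x* + g = (0, 0).
Eigenvalues of H: 4.6972, 8.3028.
Both eigenvalues > 0, so H is positive definite -> x* is a strict local min.

min


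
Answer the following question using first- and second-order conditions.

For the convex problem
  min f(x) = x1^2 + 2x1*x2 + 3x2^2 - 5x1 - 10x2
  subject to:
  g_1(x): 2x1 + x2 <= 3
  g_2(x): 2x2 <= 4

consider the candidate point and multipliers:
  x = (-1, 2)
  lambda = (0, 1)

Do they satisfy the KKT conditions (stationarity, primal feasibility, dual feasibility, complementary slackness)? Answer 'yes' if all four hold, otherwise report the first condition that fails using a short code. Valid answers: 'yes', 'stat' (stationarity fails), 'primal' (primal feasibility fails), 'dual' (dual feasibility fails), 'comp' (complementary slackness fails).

Gradient of f: grad f(x) = Q x + c = (-3, 0)
Constraint values g_i(x) = a_i^T x - b_i:
  g_1((-1, 2)) = -3
  g_2((-1, 2)) = 0
Stationarity residual: grad f(x) + sum_i lambda_i a_i = (-3, 2)
  -> stationarity FAILS
Primal feasibility (all g_i <= 0): OK
Dual feasibility (all lambda_i >= 0): OK
Complementary slackness (lambda_i * g_i(x) = 0 for all i): OK

Verdict: the first failing condition is stationarity -> stat.

stat


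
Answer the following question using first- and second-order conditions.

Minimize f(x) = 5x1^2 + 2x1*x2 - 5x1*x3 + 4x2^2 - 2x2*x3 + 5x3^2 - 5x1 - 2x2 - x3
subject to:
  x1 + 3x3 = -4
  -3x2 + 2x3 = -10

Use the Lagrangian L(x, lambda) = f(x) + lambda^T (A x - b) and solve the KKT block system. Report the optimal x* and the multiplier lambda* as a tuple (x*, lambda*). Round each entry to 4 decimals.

Form the Lagrangian:
  L(x, lambda) = (1/2) x^T Q x + c^T x + lambda^T (A x - b)
Stationarity (grad_x L = 0): Q x + c + A^T lambda = 0.
Primal feasibility: A x = b.

This gives the KKT block system:
  [ Q   A^T ] [ x     ]   [-c ]
  [ A    0  ] [ lambda ] = [ b ]

Solving the linear system:
  x*      = (-0.6203, 2.5823, -1.1266)
  lambda* = (0.4051, 6.557)
  f(x*)   = 33.1266

x* = (-0.6203, 2.5823, -1.1266), lambda* = (0.4051, 6.557)


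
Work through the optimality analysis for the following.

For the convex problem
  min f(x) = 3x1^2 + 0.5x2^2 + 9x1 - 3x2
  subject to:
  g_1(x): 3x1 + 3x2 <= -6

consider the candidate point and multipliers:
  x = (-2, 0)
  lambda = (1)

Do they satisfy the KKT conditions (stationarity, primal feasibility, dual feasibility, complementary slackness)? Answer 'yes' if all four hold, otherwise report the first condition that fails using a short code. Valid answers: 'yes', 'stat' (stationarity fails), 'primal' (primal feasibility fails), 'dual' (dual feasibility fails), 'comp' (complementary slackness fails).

Gradient of f: grad f(x) = Q x + c = (-3, -3)
Constraint values g_i(x) = a_i^T x - b_i:
  g_1((-2, 0)) = 0
Stationarity residual: grad f(x) + sum_i lambda_i a_i = (0, 0)
  -> stationarity OK
Primal feasibility (all g_i <= 0): OK
Dual feasibility (all lambda_i >= 0): OK
Complementary slackness (lambda_i * g_i(x) = 0 for all i): OK

Verdict: yes, KKT holds.

yes


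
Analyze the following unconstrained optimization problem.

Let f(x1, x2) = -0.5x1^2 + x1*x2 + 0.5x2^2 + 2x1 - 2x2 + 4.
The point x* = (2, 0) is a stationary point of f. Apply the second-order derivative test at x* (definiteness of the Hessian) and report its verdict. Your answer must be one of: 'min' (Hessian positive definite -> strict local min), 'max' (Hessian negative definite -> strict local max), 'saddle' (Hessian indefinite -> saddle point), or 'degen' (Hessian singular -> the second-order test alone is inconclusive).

Compute the Hessian H = grad^2 f:
  H = [[-1, 1], [1, 1]]
Verify stationarity: grad f(x*) = H x* + g = (0, 0).
Eigenvalues of H: -1.4142, 1.4142.
Eigenvalues have mixed signs, so H is indefinite -> x* is a saddle point.

saddle


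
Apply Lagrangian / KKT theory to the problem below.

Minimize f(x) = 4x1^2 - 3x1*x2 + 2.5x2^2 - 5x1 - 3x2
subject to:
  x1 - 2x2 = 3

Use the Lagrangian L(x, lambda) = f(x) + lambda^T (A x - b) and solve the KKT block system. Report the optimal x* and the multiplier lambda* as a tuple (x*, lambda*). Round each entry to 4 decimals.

Form the Lagrangian:
  L(x, lambda) = (1/2) x^T Q x + c^T x + lambda^T (A x - b)
Stationarity (grad_x L = 0): Q x + c + A^T lambda = 0.
Primal feasibility: A x = b.

This gives the KKT block system:
  [ Q   A^T ] [ x     ]   [-c ]
  [ A    0  ] [ lambda ] = [ b ]

Solving the linear system:
  x*      = (0.92, -1.04)
  lambda* = (-5.48)
  f(x*)   = 7.48

x* = (0.92, -1.04), lambda* = (-5.48)


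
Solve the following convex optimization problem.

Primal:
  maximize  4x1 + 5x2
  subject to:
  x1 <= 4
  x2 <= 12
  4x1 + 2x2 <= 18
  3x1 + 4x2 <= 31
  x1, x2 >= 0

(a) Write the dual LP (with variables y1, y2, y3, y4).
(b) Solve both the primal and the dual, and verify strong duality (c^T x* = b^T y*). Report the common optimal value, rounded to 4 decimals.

The standard primal-dual pair for 'max c^T x s.t. A x <= b, x >= 0' is:
  Dual:  min b^T y  s.t.  A^T y >= c,  y >= 0.

So the dual LP is:
  minimize  4y1 + 12y2 + 18y3 + 31y4
  subject to:
    y1 + 4y3 + 3y4 >= 4
    y2 + 2y3 + 4y4 >= 5
    y1, y2, y3, y4 >= 0

Solving the primal: x* = (1, 7).
  primal value c^T x* = 39.
Solving the dual: y* = (0, 0, 0.1, 1.2).
  dual value b^T y* = 39.
Strong duality: c^T x* = b^T y*. Confirmed.

39


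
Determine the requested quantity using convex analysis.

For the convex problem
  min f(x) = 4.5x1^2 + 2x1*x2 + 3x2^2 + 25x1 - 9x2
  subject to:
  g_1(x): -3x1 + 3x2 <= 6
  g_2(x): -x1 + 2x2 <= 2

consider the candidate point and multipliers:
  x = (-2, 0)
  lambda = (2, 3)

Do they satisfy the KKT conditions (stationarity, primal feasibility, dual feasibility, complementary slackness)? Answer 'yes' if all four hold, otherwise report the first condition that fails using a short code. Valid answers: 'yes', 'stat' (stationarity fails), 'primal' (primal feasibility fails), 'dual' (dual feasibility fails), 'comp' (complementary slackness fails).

Gradient of f: grad f(x) = Q x + c = (7, -13)
Constraint values g_i(x) = a_i^T x - b_i:
  g_1((-2, 0)) = 0
  g_2((-2, 0)) = 0
Stationarity residual: grad f(x) + sum_i lambda_i a_i = (-2, -1)
  -> stationarity FAILS
Primal feasibility (all g_i <= 0): OK
Dual feasibility (all lambda_i >= 0): OK
Complementary slackness (lambda_i * g_i(x) = 0 for all i): OK

Verdict: the first failing condition is stationarity -> stat.

stat


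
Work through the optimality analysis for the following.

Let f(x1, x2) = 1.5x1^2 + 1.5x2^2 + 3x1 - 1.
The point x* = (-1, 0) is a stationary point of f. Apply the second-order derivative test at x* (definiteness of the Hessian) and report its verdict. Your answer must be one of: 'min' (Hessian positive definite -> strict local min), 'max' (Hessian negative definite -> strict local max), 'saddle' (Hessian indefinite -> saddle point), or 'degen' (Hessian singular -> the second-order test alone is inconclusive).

Compute the Hessian H = grad^2 f:
  H = [[3, 0], [0, 3]]
Verify stationarity: grad f(x*) = H x* + g = (0, 0).
Eigenvalues of H: 3, 3.
Both eigenvalues > 0, so H is positive definite -> x* is a strict local min.

min


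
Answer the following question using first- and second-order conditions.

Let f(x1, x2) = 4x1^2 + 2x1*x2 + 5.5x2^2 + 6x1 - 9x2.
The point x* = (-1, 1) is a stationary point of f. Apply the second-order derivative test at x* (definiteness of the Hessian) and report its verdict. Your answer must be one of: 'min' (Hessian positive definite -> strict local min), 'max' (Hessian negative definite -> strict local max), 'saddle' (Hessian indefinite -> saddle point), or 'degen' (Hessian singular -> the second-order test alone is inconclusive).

Compute the Hessian H = grad^2 f:
  H = [[8, 2], [2, 11]]
Verify stationarity: grad f(x*) = H x* + g = (0, 0).
Eigenvalues of H: 7, 12.
Both eigenvalues > 0, so H is positive definite -> x* is a strict local min.

min


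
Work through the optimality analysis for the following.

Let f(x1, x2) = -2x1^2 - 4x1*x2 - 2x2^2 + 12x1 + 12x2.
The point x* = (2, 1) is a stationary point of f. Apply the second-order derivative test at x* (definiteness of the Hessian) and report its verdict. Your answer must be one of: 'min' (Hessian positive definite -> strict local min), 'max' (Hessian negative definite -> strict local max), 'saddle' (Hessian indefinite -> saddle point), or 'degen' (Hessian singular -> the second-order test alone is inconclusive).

Compute the Hessian H = grad^2 f:
  H = [[-4, -4], [-4, -4]]
Verify stationarity: grad f(x*) = H x* + g = (0, 0).
Eigenvalues of H: -8, 0.
H has a zero eigenvalue (singular; negative semidefinite but not definite), so H is neither positive definite, negative definite, nor indefinite. The second-order test alone is inconclusive -> degen.
(Indeed, f is constant along the null direction of H through x*, so x* is not a strict local extremum.)

degen


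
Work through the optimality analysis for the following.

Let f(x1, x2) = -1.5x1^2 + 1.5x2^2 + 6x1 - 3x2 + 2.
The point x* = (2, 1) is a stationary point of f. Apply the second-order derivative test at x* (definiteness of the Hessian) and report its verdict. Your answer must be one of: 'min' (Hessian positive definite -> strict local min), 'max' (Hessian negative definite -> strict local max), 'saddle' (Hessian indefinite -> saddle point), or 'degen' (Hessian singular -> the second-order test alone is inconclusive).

Compute the Hessian H = grad^2 f:
  H = [[-3, 0], [0, 3]]
Verify stationarity: grad f(x*) = H x* + g = (0, 0).
Eigenvalues of H: -3, 3.
Eigenvalues have mixed signs, so H is indefinite -> x* is a saddle point.

saddle


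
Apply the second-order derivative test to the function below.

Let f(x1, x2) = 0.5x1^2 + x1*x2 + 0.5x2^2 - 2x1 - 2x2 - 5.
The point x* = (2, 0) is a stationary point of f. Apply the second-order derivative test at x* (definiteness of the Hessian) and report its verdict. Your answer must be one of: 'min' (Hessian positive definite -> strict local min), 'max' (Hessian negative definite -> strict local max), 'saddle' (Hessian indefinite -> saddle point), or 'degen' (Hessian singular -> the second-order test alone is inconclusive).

Compute the Hessian H = grad^2 f:
  H = [[1, 1], [1, 1]]
Verify stationarity: grad f(x*) = H x* + g = (0, 0).
Eigenvalues of H: 0, 2.
H has a zero eigenvalue (singular; positive semidefinite but not definite), so H is neither positive definite, negative definite, nor indefinite. The second-order test alone is inconclusive -> degen.
(Indeed, f is constant along the null direction of H through x*, so x* is not a strict local extremum.)

degen


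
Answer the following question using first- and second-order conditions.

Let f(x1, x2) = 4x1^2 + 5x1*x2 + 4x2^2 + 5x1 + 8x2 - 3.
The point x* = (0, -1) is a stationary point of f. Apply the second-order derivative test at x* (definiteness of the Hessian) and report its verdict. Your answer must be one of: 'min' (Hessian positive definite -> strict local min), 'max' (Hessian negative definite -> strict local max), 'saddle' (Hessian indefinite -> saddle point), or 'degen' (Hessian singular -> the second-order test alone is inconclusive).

Compute the Hessian H = grad^2 f:
  H = [[8, 5], [5, 8]]
Verify stationarity: grad f(x*) = H x* + g = (0, 0).
Eigenvalues of H: 3, 13.
Both eigenvalues > 0, so H is positive definite -> x* is a strict local min.

min


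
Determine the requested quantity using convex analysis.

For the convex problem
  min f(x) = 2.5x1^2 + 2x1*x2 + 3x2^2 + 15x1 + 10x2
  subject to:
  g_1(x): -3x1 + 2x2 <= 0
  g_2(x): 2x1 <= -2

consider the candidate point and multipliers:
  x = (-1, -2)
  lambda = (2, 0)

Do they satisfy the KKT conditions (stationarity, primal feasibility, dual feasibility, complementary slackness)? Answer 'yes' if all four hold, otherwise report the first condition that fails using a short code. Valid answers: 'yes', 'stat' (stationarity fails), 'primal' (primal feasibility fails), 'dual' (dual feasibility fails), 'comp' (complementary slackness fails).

Gradient of f: grad f(x) = Q x + c = (6, -4)
Constraint values g_i(x) = a_i^T x - b_i:
  g_1((-1, -2)) = -1
  g_2((-1, -2)) = 0
Stationarity residual: grad f(x) + sum_i lambda_i a_i = (0, 0)
  -> stationarity OK
Primal feasibility (all g_i <= 0): OK
Dual feasibility (all lambda_i >= 0): OK
Complementary slackness (lambda_i * g_i(x) = 0 for all i): FAILS

Verdict: the first failing condition is complementary_slackness -> comp.

comp


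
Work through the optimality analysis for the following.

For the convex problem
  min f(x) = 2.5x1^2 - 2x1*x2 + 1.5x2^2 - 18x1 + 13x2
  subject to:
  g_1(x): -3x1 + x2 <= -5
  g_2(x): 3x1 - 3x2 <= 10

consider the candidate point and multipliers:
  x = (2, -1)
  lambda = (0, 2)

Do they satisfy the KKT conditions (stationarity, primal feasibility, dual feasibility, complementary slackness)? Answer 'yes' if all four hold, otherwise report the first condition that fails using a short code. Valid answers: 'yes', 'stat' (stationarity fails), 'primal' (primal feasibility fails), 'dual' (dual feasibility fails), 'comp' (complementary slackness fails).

Gradient of f: grad f(x) = Q x + c = (-6, 6)
Constraint values g_i(x) = a_i^T x - b_i:
  g_1((2, -1)) = -2
  g_2((2, -1)) = -1
Stationarity residual: grad f(x) + sum_i lambda_i a_i = (0, 0)
  -> stationarity OK
Primal feasibility (all g_i <= 0): OK
Dual feasibility (all lambda_i >= 0): OK
Complementary slackness (lambda_i * g_i(x) = 0 for all i): FAILS

Verdict: the first failing condition is complementary_slackness -> comp.

comp


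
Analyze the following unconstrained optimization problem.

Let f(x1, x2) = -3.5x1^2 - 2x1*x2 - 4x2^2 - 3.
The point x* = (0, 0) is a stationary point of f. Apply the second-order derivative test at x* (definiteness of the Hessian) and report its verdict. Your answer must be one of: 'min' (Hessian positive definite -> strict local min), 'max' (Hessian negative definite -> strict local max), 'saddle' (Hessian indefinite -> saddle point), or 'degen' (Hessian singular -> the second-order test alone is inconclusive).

Compute the Hessian H = grad^2 f:
  H = [[-7, -2], [-2, -8]]
Verify stationarity: grad f(x*) = H x* + g = (0, 0).
Eigenvalues of H: -9.5616, -5.4384.
Both eigenvalues < 0, so H is negative definite -> x* is a strict local max.

max


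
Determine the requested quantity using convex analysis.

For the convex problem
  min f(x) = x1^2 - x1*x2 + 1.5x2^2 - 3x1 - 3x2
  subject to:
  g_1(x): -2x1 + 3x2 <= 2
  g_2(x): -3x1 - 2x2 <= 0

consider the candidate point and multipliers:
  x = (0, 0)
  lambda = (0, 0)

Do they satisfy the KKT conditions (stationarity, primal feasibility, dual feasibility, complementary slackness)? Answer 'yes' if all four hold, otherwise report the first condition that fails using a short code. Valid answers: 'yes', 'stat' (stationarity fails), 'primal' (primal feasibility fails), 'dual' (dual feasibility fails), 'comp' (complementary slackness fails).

Gradient of f: grad f(x) = Q x + c = (-3, -3)
Constraint values g_i(x) = a_i^T x - b_i:
  g_1((0, 0)) = -2
  g_2((0, 0)) = 0
Stationarity residual: grad f(x) + sum_i lambda_i a_i = (-3, -3)
  -> stationarity FAILS
Primal feasibility (all g_i <= 0): OK
Dual feasibility (all lambda_i >= 0): OK
Complementary slackness (lambda_i * g_i(x) = 0 for all i): OK

Verdict: the first failing condition is stationarity -> stat.

stat


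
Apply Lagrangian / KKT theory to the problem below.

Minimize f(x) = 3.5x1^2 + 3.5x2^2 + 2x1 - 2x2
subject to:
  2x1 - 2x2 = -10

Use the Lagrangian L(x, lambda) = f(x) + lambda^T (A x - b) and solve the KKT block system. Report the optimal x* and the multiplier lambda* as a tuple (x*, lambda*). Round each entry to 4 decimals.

Form the Lagrangian:
  L(x, lambda) = (1/2) x^T Q x + c^T x + lambda^T (A x - b)
Stationarity (grad_x L = 0): Q x + c + A^T lambda = 0.
Primal feasibility: A x = b.

This gives the KKT block system:
  [ Q   A^T ] [ x     ]   [-c ]
  [ A    0  ] [ lambda ] = [ b ]

Solving the linear system:
  x*      = (-2.5, 2.5)
  lambda* = (7.75)
  f(x*)   = 33.75

x* = (-2.5, 2.5), lambda* = (7.75)


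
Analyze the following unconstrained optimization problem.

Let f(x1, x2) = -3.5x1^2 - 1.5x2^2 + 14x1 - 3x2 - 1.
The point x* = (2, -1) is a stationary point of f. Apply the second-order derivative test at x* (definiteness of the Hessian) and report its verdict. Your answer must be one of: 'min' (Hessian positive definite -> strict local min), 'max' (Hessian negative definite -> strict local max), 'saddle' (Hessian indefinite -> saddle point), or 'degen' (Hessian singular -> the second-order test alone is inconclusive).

Compute the Hessian H = grad^2 f:
  H = [[-7, 0], [0, -3]]
Verify stationarity: grad f(x*) = H x* + g = (0, 0).
Eigenvalues of H: -7, -3.
Both eigenvalues < 0, so H is negative definite -> x* is a strict local max.

max


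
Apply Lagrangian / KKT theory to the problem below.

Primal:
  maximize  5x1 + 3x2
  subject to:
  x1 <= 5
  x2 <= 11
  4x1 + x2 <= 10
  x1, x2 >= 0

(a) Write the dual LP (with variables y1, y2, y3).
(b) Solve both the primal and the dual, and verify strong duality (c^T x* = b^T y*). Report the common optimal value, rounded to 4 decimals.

The standard primal-dual pair for 'max c^T x s.t. A x <= b, x >= 0' is:
  Dual:  min b^T y  s.t.  A^T y >= c,  y >= 0.

So the dual LP is:
  minimize  5y1 + 11y2 + 10y3
  subject to:
    y1 + 4y3 >= 5
    y2 + y3 >= 3
    y1, y2, y3 >= 0

Solving the primal: x* = (0, 10).
  primal value c^T x* = 30.
Solving the dual: y* = (0, 0, 3).
  dual value b^T y* = 30.
Strong duality: c^T x* = b^T y*. Confirmed.

30


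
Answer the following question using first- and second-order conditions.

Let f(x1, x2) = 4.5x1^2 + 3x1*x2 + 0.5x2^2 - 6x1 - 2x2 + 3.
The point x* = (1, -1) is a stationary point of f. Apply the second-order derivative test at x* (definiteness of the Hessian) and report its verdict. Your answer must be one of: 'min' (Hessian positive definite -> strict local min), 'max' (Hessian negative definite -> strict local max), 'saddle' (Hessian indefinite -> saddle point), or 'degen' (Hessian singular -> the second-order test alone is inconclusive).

Compute the Hessian H = grad^2 f:
  H = [[9, 3], [3, 1]]
Verify stationarity: grad f(x*) = H x* + g = (0, 0).
Eigenvalues of H: 0, 10.
H has a zero eigenvalue (singular; positive semidefinite but not definite), so H is neither positive definite, negative definite, nor indefinite. The second-order test alone is inconclusive -> degen.
(Indeed, f is constant along the null direction of H through x*, so x* is not a strict local extremum.)

degen


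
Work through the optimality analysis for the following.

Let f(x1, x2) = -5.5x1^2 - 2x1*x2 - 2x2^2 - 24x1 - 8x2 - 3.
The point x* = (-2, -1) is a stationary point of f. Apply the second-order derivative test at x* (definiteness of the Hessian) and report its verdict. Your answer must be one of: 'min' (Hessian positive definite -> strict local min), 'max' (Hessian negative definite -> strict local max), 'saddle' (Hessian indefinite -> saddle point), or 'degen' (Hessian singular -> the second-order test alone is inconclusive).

Compute the Hessian H = grad^2 f:
  H = [[-11, -2], [-2, -4]]
Verify stationarity: grad f(x*) = H x* + g = (0, 0).
Eigenvalues of H: -11.5311, -3.4689.
Both eigenvalues < 0, so H is negative definite -> x* is a strict local max.

max


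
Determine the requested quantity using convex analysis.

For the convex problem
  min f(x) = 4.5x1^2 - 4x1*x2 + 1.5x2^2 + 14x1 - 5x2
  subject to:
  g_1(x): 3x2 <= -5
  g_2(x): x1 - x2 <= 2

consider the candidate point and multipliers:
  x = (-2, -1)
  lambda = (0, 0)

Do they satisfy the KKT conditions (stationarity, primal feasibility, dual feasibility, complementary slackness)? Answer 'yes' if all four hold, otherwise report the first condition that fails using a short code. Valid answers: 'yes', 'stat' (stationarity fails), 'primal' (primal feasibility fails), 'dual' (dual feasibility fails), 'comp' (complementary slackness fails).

Gradient of f: grad f(x) = Q x + c = (0, 0)
Constraint values g_i(x) = a_i^T x - b_i:
  g_1((-2, -1)) = 2
  g_2((-2, -1)) = -3
Stationarity residual: grad f(x) + sum_i lambda_i a_i = (0, 0)
  -> stationarity OK
Primal feasibility (all g_i <= 0): FAILS
Dual feasibility (all lambda_i >= 0): OK
Complementary slackness (lambda_i * g_i(x) = 0 for all i): OK

Verdict: the first failing condition is primal_feasibility -> primal.

primal


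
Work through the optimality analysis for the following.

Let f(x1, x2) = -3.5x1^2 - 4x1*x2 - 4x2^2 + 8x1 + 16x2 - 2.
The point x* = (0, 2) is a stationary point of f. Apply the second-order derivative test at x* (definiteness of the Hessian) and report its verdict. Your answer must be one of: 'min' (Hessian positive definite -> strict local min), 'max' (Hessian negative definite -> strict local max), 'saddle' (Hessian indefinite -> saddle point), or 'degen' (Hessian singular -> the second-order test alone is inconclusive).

Compute the Hessian H = grad^2 f:
  H = [[-7, -4], [-4, -8]]
Verify stationarity: grad f(x*) = H x* + g = (0, 0).
Eigenvalues of H: -11.5311, -3.4689.
Both eigenvalues < 0, so H is negative definite -> x* is a strict local max.

max


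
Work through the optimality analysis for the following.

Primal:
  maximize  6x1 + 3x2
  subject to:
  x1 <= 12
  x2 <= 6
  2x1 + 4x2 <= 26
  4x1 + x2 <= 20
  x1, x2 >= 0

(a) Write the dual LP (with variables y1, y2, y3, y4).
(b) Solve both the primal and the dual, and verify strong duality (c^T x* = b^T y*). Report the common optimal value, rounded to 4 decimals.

The standard primal-dual pair for 'max c^T x s.t. A x <= b, x >= 0' is:
  Dual:  min b^T y  s.t.  A^T y >= c,  y >= 0.

So the dual LP is:
  minimize  12y1 + 6y2 + 26y3 + 20y4
  subject to:
    y1 + 2y3 + 4y4 >= 6
    y2 + 4y3 + y4 >= 3
    y1, y2, y3, y4 >= 0

Solving the primal: x* = (3.8571, 4.5714).
  primal value c^T x* = 36.8571.
Solving the dual: y* = (0, 0, 0.4286, 1.2857).
  dual value b^T y* = 36.8571.
Strong duality: c^T x* = b^T y*. Confirmed.

36.8571


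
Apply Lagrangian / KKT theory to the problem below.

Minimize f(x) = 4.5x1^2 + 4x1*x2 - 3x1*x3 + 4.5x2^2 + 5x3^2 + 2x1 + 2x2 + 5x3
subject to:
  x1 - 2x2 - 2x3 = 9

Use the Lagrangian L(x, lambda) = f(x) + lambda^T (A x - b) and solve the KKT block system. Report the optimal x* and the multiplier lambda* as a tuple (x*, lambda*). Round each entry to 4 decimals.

Form the Lagrangian:
  L(x, lambda) = (1/2) x^T Q x + c^T x + lambda^T (A x - b)
Stationarity (grad_x L = 0): Q x + c + A^T lambda = 0.
Primal feasibility: A x = b.

This gives the KKT block system:
  [ Q   A^T ] [ x     ]   [-c ]
  [ A    0  ] [ lambda ] = [ b ]

Solving the linear system:
  x*      = (1.0762, -2.3238, -1.6381)
  lambda* = (-7.3048)
  f(x*)   = 27.5286

x* = (1.0762, -2.3238, -1.6381), lambda* = (-7.3048)


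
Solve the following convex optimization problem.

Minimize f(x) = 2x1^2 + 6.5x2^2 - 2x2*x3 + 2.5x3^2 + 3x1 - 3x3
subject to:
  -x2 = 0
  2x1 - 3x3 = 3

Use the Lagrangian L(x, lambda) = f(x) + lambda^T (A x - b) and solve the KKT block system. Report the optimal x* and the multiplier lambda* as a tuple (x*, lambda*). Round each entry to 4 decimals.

Form the Lagrangian:
  L(x, lambda) = (1/2) x^T Q x + c^T x + lambda^T (A x - b)
Stationarity (grad_x L = 0): Q x + c + A^T lambda = 0.
Primal feasibility: A x = b.

This gives the KKT block system:
  [ Q   A^T ] [ x     ]   [-c ]
  [ A    0  ] [ lambda ] = [ b ]

Solving the linear system:
  x*      = (0.375, 0, -0.75)
  lambda* = (1.5, -2.25)
  f(x*)   = 5.0625

x* = (0.375, 0, -0.75), lambda* = (1.5, -2.25)


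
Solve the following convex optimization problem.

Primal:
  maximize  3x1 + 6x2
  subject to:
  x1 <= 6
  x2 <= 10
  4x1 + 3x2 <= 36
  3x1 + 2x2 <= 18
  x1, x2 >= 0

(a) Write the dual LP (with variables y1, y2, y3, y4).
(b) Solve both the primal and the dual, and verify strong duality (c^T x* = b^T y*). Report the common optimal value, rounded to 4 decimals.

The standard primal-dual pair for 'max c^T x s.t. A x <= b, x >= 0' is:
  Dual:  min b^T y  s.t.  A^T y >= c,  y >= 0.

So the dual LP is:
  minimize  6y1 + 10y2 + 36y3 + 18y4
  subject to:
    y1 + 4y3 + 3y4 >= 3
    y2 + 3y3 + 2y4 >= 6
    y1, y2, y3, y4 >= 0

Solving the primal: x* = (0, 9).
  primal value c^T x* = 54.
Solving the dual: y* = (0, 0, 0, 3).
  dual value b^T y* = 54.
Strong duality: c^T x* = b^T y*. Confirmed.

54


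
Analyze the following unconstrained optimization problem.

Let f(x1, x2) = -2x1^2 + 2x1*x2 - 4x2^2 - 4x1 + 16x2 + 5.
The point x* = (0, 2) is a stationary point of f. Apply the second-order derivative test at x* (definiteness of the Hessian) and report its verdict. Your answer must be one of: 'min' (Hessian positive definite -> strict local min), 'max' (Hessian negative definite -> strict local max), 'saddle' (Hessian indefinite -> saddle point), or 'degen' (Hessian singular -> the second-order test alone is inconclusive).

Compute the Hessian H = grad^2 f:
  H = [[-4, 2], [2, -8]]
Verify stationarity: grad f(x*) = H x* + g = (0, 0).
Eigenvalues of H: -8.8284, -3.1716.
Both eigenvalues < 0, so H is negative definite -> x* is a strict local max.

max


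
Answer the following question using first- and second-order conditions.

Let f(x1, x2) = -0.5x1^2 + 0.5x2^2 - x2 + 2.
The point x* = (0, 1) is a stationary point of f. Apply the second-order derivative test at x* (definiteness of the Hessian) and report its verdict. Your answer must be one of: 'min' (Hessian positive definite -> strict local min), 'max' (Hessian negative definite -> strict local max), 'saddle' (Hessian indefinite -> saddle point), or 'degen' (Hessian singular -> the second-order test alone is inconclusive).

Compute the Hessian H = grad^2 f:
  H = [[-1, 0], [0, 1]]
Verify stationarity: grad f(x*) = H x* + g = (0, 0).
Eigenvalues of H: -1, 1.
Eigenvalues have mixed signs, so H is indefinite -> x* is a saddle point.

saddle


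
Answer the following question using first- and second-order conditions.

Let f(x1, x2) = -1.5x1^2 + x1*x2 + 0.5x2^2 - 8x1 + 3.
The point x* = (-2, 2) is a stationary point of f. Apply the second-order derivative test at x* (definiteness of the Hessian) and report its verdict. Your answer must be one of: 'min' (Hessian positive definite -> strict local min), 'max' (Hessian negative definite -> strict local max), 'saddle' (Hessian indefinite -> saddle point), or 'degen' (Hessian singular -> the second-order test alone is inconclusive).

Compute the Hessian H = grad^2 f:
  H = [[-3, 1], [1, 1]]
Verify stationarity: grad f(x*) = H x* + g = (0, 0).
Eigenvalues of H: -3.2361, 1.2361.
Eigenvalues have mixed signs, so H is indefinite -> x* is a saddle point.

saddle


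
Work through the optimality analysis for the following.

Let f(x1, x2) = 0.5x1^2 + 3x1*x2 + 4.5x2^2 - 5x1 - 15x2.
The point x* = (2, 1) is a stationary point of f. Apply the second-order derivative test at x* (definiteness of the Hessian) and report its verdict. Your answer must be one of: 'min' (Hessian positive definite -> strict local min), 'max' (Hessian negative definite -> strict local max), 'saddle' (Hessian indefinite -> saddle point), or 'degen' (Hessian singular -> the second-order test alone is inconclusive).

Compute the Hessian H = grad^2 f:
  H = [[1, 3], [3, 9]]
Verify stationarity: grad f(x*) = H x* + g = (0, 0).
Eigenvalues of H: 0, 10.
H has a zero eigenvalue (singular; positive semidefinite but not definite), so H is neither positive definite, negative definite, nor indefinite. The second-order test alone is inconclusive -> degen.
(Indeed, f is constant along the null direction of H through x*, so x* is not a strict local extremum.)

degen


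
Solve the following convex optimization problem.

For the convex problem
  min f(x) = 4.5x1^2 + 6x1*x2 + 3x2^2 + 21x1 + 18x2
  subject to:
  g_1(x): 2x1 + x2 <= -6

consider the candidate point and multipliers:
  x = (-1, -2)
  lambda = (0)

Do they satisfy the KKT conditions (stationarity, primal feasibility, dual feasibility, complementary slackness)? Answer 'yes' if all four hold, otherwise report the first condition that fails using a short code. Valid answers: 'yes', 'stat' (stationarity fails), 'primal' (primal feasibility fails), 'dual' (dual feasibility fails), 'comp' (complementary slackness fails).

Gradient of f: grad f(x) = Q x + c = (0, 0)
Constraint values g_i(x) = a_i^T x - b_i:
  g_1((-1, -2)) = 2
Stationarity residual: grad f(x) + sum_i lambda_i a_i = (0, 0)
  -> stationarity OK
Primal feasibility (all g_i <= 0): FAILS
Dual feasibility (all lambda_i >= 0): OK
Complementary slackness (lambda_i * g_i(x) = 0 for all i): OK

Verdict: the first failing condition is primal_feasibility -> primal.

primal


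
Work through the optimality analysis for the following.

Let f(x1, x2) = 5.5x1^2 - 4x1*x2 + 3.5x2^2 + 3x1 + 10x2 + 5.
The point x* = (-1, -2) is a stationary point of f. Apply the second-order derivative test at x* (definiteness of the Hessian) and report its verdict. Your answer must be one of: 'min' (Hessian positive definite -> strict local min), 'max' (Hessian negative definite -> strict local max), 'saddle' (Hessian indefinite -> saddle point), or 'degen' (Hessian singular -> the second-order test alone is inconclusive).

Compute the Hessian H = grad^2 f:
  H = [[11, -4], [-4, 7]]
Verify stationarity: grad f(x*) = H x* + g = (0, 0).
Eigenvalues of H: 4.5279, 13.4721.
Both eigenvalues > 0, so H is positive definite -> x* is a strict local min.

min


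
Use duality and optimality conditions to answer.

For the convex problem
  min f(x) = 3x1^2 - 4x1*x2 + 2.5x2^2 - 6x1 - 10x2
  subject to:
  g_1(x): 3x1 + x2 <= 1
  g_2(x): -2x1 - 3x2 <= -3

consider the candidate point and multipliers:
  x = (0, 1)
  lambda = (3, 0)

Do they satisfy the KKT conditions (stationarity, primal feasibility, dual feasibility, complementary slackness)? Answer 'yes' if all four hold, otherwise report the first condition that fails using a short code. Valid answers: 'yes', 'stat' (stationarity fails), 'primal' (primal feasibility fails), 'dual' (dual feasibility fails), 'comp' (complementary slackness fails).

Gradient of f: grad f(x) = Q x + c = (-10, -5)
Constraint values g_i(x) = a_i^T x - b_i:
  g_1((0, 1)) = 0
  g_2((0, 1)) = 0
Stationarity residual: grad f(x) + sum_i lambda_i a_i = (-1, -2)
  -> stationarity FAILS
Primal feasibility (all g_i <= 0): OK
Dual feasibility (all lambda_i >= 0): OK
Complementary slackness (lambda_i * g_i(x) = 0 for all i): OK

Verdict: the first failing condition is stationarity -> stat.

stat


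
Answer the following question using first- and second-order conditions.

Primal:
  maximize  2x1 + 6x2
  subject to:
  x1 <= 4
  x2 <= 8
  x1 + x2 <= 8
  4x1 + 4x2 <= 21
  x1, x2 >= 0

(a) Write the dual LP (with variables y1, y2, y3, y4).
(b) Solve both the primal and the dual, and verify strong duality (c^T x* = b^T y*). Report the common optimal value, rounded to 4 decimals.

The standard primal-dual pair for 'max c^T x s.t. A x <= b, x >= 0' is:
  Dual:  min b^T y  s.t.  A^T y >= c,  y >= 0.

So the dual LP is:
  minimize  4y1 + 8y2 + 8y3 + 21y4
  subject to:
    y1 + y3 + 4y4 >= 2
    y2 + y3 + 4y4 >= 6
    y1, y2, y3, y4 >= 0

Solving the primal: x* = (0, 5.25).
  primal value c^T x* = 31.5.
Solving the dual: y* = (0, 0, 0, 1.5).
  dual value b^T y* = 31.5.
Strong duality: c^T x* = b^T y*. Confirmed.

31.5


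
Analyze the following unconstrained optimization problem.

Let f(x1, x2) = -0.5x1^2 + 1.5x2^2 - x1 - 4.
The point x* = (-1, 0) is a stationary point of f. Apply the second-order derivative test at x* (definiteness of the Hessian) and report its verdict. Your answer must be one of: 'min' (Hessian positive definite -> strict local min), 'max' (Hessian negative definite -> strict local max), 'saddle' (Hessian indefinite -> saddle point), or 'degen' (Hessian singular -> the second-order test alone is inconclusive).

Compute the Hessian H = grad^2 f:
  H = [[-1, 0], [0, 3]]
Verify stationarity: grad f(x*) = H x* + g = (0, 0).
Eigenvalues of H: -1, 3.
Eigenvalues have mixed signs, so H is indefinite -> x* is a saddle point.

saddle


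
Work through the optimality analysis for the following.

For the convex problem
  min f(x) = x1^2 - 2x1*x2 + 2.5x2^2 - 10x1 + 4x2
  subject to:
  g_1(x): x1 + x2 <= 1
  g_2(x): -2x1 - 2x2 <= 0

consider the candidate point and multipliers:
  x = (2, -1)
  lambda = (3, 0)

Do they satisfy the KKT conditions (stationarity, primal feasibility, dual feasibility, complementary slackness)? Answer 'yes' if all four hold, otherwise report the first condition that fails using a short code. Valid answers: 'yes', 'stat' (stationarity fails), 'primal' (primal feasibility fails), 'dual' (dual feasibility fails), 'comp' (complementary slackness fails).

Gradient of f: grad f(x) = Q x + c = (-4, -5)
Constraint values g_i(x) = a_i^T x - b_i:
  g_1((2, -1)) = 0
  g_2((2, -1)) = -2
Stationarity residual: grad f(x) + sum_i lambda_i a_i = (-1, -2)
  -> stationarity FAILS
Primal feasibility (all g_i <= 0): OK
Dual feasibility (all lambda_i >= 0): OK
Complementary slackness (lambda_i * g_i(x) = 0 for all i): OK

Verdict: the first failing condition is stationarity -> stat.

stat


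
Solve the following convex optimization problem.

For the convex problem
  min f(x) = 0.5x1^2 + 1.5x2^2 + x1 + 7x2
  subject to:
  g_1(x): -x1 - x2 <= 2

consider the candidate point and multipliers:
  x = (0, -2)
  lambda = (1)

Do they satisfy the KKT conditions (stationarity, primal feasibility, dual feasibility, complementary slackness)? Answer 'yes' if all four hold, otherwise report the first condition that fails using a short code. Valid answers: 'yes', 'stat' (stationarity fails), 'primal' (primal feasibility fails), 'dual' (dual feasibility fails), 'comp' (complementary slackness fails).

Gradient of f: grad f(x) = Q x + c = (1, 1)
Constraint values g_i(x) = a_i^T x - b_i:
  g_1((0, -2)) = 0
Stationarity residual: grad f(x) + sum_i lambda_i a_i = (0, 0)
  -> stationarity OK
Primal feasibility (all g_i <= 0): OK
Dual feasibility (all lambda_i >= 0): OK
Complementary slackness (lambda_i * g_i(x) = 0 for all i): OK

Verdict: yes, KKT holds.

yes


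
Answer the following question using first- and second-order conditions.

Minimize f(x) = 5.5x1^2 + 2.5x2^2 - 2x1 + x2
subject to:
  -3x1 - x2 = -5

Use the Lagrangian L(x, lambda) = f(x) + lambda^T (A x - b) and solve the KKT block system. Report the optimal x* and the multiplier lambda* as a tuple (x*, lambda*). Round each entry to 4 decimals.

Form the Lagrangian:
  L(x, lambda) = (1/2) x^T Q x + c^T x + lambda^T (A x - b)
Stationarity (grad_x L = 0): Q x + c + A^T lambda = 0.
Primal feasibility: A x = b.

This gives the KKT block system:
  [ Q   A^T ] [ x     ]   [-c ]
  [ A    0  ] [ lambda ] = [ b ]

Solving the linear system:
  x*      = (1.4286, 0.7143)
  lambda* = (4.5714)
  f(x*)   = 10.3571

x* = (1.4286, 0.7143), lambda* = (4.5714)


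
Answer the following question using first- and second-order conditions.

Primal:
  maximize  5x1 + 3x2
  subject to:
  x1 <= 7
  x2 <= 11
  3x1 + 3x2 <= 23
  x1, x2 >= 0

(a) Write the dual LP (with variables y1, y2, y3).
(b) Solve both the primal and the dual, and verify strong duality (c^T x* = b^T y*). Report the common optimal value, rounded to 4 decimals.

The standard primal-dual pair for 'max c^T x s.t. A x <= b, x >= 0' is:
  Dual:  min b^T y  s.t.  A^T y >= c,  y >= 0.

So the dual LP is:
  minimize  7y1 + 11y2 + 23y3
  subject to:
    y1 + 3y3 >= 5
    y2 + 3y3 >= 3
    y1, y2, y3 >= 0

Solving the primal: x* = (7, 0.6667).
  primal value c^T x* = 37.
Solving the dual: y* = (2, 0, 1).
  dual value b^T y* = 37.
Strong duality: c^T x* = b^T y*. Confirmed.

37


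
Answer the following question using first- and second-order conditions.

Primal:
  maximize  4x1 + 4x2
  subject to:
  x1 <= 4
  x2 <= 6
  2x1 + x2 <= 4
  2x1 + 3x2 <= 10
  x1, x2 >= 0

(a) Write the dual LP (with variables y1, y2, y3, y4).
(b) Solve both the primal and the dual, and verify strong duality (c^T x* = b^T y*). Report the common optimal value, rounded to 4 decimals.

The standard primal-dual pair for 'max c^T x s.t. A x <= b, x >= 0' is:
  Dual:  min b^T y  s.t.  A^T y >= c,  y >= 0.

So the dual LP is:
  minimize  4y1 + 6y2 + 4y3 + 10y4
  subject to:
    y1 + 2y3 + 2y4 >= 4
    y2 + y3 + 3y4 >= 4
    y1, y2, y3, y4 >= 0

Solving the primal: x* = (0.5, 3).
  primal value c^T x* = 14.
Solving the dual: y* = (0, 0, 1, 1).
  dual value b^T y* = 14.
Strong duality: c^T x* = b^T y*. Confirmed.

14


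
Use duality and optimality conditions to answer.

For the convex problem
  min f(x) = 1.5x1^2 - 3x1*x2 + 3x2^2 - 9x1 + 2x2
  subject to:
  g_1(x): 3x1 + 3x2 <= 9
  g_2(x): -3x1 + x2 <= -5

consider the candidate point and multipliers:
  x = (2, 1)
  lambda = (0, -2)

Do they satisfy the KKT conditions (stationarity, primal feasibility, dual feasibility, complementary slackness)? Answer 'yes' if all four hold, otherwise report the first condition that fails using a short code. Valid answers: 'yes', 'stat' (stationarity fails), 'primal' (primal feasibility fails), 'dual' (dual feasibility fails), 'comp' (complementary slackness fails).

Gradient of f: grad f(x) = Q x + c = (-6, 2)
Constraint values g_i(x) = a_i^T x - b_i:
  g_1((2, 1)) = 0
  g_2((2, 1)) = 0
Stationarity residual: grad f(x) + sum_i lambda_i a_i = (0, 0)
  -> stationarity OK
Primal feasibility (all g_i <= 0): OK
Dual feasibility (all lambda_i >= 0): FAILS
Complementary slackness (lambda_i * g_i(x) = 0 for all i): OK

Verdict: the first failing condition is dual_feasibility -> dual.

dual


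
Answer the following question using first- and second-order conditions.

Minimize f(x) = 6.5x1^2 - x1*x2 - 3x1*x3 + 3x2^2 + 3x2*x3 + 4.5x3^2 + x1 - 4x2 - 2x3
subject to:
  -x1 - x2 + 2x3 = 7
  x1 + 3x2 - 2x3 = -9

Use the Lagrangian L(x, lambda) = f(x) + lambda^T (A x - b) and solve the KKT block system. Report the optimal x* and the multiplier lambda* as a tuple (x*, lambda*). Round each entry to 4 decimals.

Form the Lagrangian:
  L(x, lambda) = (1/2) x^T Q x + c^T x + lambda^T (A x - b)
Stationarity (grad_x L = 0): Q x + c + A^T lambda = 0.
Primal feasibility: A x = b.

This gives the KKT block system:
  [ Q   A^T ] [ x     ]   [-c ]
  [ A    0  ] [ lambda ] = [ b ]

Solving the linear system:
  x*      = (-0.3265, -1, 2.8367)
  lambda* = (-15.551, -4.7959)
  f(x*)   = 31.8469

x* = (-0.3265, -1, 2.8367), lambda* = (-15.551, -4.7959)
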